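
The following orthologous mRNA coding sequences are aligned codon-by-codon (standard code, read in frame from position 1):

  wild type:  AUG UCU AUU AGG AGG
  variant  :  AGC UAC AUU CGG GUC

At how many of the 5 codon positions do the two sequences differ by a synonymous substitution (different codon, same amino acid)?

Codon 1: AUG Met / AGC Ser — nonsynonymous.
Codon 2: UCU Ser / UAC Tyr — nonsynonymous.
Codon 3: AUU Ile / AUU Ile — identical.
Codon 4: AGG Arg / CGG Arg — synonymous.
Codon 5: AGG Arg / GUC Val — nonsynonymous.
Synonymous differences: 1.

1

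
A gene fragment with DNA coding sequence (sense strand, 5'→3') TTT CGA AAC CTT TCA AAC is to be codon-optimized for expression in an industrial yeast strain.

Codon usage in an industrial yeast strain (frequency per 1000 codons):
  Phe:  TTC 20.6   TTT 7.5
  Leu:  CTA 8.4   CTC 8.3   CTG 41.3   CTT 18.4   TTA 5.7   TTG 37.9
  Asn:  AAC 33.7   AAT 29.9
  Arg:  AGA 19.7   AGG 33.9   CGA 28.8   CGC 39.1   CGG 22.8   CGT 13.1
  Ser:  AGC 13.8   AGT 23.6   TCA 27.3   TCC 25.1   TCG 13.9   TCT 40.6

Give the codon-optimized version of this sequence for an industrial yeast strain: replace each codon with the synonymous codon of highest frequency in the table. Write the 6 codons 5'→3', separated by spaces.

TTC CGC AAC CTG TCT AAC

Codon 1 (Phe): best is TTC at 20.6.
Codon 2 (Arg): best is CGC at 39.1.
Codon 3 (Asn): best is AAC at 33.7.
Codon 4 (Leu): best is CTG at 41.3.
Codon 5 (Ser): best is TCT at 40.6.
Codon 6 (Asn): best is AAC at 33.7.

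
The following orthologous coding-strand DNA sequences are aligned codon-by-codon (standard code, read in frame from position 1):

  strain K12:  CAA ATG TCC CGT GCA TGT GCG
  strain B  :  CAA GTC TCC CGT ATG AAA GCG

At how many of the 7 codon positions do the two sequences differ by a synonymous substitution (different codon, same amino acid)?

0

Codon 1: CAA Gln / CAA Gln — identical.
Codon 2: ATG Met / GTC Val — nonsynonymous.
Codon 3: TCC Ser / TCC Ser — identical.
Codon 4: CGT Arg / CGT Arg — identical.
Codon 5: GCA Ala / ATG Met — nonsynonymous.
Codon 6: TGT Cys / AAA Lys — nonsynonymous.
Codon 7: GCG Ala / GCG Ala — identical.
Synonymous differences: 0.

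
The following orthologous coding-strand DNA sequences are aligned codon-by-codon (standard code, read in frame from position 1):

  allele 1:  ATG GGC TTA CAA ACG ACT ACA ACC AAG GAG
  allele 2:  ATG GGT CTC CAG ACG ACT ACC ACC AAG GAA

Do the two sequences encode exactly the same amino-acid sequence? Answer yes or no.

Codon 1: ATG Met / ATG Met — identical.
Codon 2: GGC Gly / GGT Gly — synonymous.
Codon 3: TTA Leu / CTC Leu — synonymous.
Codon 4: CAA Gln / CAG Gln — synonymous.
Codon 5: ACG Thr / ACG Thr — identical.
Codon 6: ACT Thr / ACT Thr — identical.
Codon 7: ACA Thr / ACC Thr — synonymous.
Codon 8: ACC Thr / ACC Thr — identical.
Codon 9: AAG Lys / AAG Lys — identical.
Codon 10: GAG Glu / GAA Glu — synonymous.
Nonsynonymous differences: 0 → same protein.

yes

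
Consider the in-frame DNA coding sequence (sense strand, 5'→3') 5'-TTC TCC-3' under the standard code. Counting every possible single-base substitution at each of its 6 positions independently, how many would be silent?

4

Codon 1 (TTC, Phe): 1 synonymous substitution.
Codon 2 (TCC, Ser): 3 synonymous substitutions.
Total: 1 + 3 = 4.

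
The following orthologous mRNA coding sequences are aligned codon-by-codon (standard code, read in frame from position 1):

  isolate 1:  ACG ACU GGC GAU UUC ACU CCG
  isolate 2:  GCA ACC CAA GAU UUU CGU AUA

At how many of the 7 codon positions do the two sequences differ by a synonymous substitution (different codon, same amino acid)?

2

Codon 1: ACG Thr / GCA Ala — nonsynonymous.
Codon 2: ACU Thr / ACC Thr — synonymous.
Codon 3: GGC Gly / CAA Gln — nonsynonymous.
Codon 4: GAU Asp / GAU Asp — identical.
Codon 5: UUC Phe / UUU Phe — synonymous.
Codon 6: ACU Thr / CGU Arg — nonsynonymous.
Codon 7: CCG Pro / AUA Ile — nonsynonymous.
Synonymous differences: 2.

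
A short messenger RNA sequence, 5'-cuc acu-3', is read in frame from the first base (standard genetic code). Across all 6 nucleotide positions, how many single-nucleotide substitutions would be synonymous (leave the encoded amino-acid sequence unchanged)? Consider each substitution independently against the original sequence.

6

Codon 1 (CUC, Leu): 3 synonymous substitutions.
Codon 2 (ACU, Thr): 3 synonymous substitutions.
Total: 3 + 3 = 6.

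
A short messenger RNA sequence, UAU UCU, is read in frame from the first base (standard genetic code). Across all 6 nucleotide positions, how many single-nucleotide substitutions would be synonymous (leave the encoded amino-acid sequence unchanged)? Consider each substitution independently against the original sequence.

4

Codon 1 (UAU, Tyr): 1 synonymous substitution.
Codon 2 (UCU, Ser): 3 synonymous substitutions.
Total: 1 + 3 = 4.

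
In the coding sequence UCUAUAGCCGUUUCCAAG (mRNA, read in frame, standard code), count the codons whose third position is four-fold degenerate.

4

Codon 1 UCU (Ser): third position 4-fold.
Codon 2 AUA (Ile): third position 3-fold.
Codon 3 GCC (Ala): third position 4-fold.
Codon 4 GUU (Val): third position 4-fold.
Codon 5 UCC (Ser): third position 4-fold.
Codon 6 AAG (Lys): third position 2-fold.
Four-fold degenerate third positions: 4.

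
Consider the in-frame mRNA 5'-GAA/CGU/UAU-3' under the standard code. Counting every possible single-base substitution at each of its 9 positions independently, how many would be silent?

5

Codon 1 (GAA, Glu): 1 synonymous substitution.
Codon 2 (CGU, Arg): 3 synonymous substitutions.
Codon 3 (UAU, Tyr): 1 synonymous substitution.
Total: 1 + 3 + 1 = 5.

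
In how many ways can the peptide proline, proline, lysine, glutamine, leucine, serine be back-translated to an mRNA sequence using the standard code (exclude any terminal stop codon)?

2304

Pro: 4 codons.
Pro: 4 codons.
Lys: 2 codons.
Gln: 2 codons.
Leu: 6 codons.
Ser: 6 codons.
4 × 4 × 2 × 2 × 6 × 6 = 2304.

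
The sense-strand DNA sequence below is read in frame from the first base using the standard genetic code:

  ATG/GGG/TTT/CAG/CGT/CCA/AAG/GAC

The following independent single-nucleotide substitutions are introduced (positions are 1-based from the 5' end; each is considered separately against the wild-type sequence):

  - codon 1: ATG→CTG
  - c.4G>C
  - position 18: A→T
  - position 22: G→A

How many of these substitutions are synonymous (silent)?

Codon 1: ATG (Met) → CTG (Leu) — missense.
Codon 2: GGG (Gly) → CGG (Arg) — missense.
Codon 6: CCA (Pro) → CCT (Pro) — synonymous.
Codon 8: GAC (Asp) → AAC (Asn) — missense.
Synonymous: 1 of 4.

1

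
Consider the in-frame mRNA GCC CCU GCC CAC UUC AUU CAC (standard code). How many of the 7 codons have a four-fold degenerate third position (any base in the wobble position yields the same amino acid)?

3

Codon 1 GCC (Ala): third position 4-fold.
Codon 2 CCU (Pro): third position 4-fold.
Codon 3 GCC (Ala): third position 4-fold.
Codon 4 CAC (His): third position 2-fold.
Codon 5 UUC (Phe): third position 2-fold.
Codon 6 AUU (Ile): third position 3-fold.
Codon 7 CAC (His): third position 2-fold.
Four-fold degenerate third positions: 3.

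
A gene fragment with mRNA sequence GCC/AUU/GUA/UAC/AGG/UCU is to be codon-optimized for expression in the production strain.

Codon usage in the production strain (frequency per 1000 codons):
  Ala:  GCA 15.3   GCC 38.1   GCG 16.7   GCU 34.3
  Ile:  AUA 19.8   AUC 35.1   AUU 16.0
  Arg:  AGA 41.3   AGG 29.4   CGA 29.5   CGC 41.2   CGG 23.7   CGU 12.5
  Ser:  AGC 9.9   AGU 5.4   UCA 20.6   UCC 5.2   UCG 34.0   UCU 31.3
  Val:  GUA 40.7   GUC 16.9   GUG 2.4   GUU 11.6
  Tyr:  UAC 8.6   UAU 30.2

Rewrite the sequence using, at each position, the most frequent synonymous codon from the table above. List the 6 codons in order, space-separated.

GCC AUC GUA UAU AGA UCG

Codon 1 (Ala): best is GCC at 38.1.
Codon 2 (Ile): best is AUC at 35.1.
Codon 3 (Val): best is GUA at 40.7.
Codon 4 (Tyr): best is UAU at 30.2.
Codon 5 (Arg): best is AGA at 41.3.
Codon 6 (Ser): best is UCG at 34.0.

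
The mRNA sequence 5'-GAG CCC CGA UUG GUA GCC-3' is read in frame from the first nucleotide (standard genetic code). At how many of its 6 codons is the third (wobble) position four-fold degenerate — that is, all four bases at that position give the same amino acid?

Codon 1 GAG (Glu): third position 2-fold.
Codon 2 CCC (Pro): third position 4-fold.
Codon 3 CGA (Arg): third position 4-fold.
Codon 4 UUG (Leu): third position 2-fold.
Codon 5 GUA (Val): third position 4-fold.
Codon 6 GCC (Ala): third position 4-fold.
Four-fold degenerate third positions: 4.

4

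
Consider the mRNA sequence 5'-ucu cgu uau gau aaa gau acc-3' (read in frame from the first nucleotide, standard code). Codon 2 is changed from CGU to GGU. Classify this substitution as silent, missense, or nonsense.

Position 4 falls in codon 2: CGU → Arg.
After the substitution the codon is GGU → Gly.
Arg ≠ Gly, so this is a missense mutation.

missense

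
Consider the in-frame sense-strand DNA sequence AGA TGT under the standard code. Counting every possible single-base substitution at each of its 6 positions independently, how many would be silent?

3

Codon 1 (AGA, Arg): 2 synonymous substitutions.
Codon 2 (TGT, Cys): 1 synonymous substitution.
Total: 2 + 1 = 3.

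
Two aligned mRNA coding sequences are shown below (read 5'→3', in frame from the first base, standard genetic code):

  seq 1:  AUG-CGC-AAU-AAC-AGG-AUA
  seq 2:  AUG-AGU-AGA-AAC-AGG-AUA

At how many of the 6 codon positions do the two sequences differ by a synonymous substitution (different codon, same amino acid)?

Codon 1: AUG Met / AUG Met — identical.
Codon 2: CGC Arg / AGU Ser — nonsynonymous.
Codon 3: AAU Asn / AGA Arg — nonsynonymous.
Codon 4: AAC Asn / AAC Asn — identical.
Codon 5: AGG Arg / AGG Arg — identical.
Codon 6: AUA Ile / AUA Ile — identical.
Synonymous differences: 0.

0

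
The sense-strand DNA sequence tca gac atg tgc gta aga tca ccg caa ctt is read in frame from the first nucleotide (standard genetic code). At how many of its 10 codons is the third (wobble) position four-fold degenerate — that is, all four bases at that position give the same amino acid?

Codon 1 TCA (Ser): third position 4-fold.
Codon 2 GAC (Asp): third position 2-fold.
Codon 3 ATG (Met): third position 1-fold.
Codon 4 TGC (Cys): third position 2-fold.
Codon 5 GTA (Val): third position 4-fold.
Codon 6 AGA (Arg): third position 2-fold.
Codon 7 TCA (Ser): third position 4-fold.
Codon 8 CCG (Pro): third position 4-fold.
Codon 9 CAA (Gln): third position 2-fold.
Codon 10 CTT (Leu): third position 4-fold.
Four-fold degenerate third positions: 5.

5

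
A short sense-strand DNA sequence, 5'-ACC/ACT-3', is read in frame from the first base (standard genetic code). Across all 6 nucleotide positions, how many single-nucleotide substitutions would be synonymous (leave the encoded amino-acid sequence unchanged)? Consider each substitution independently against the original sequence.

6

Codon 1 (ACC, Thr): 3 synonymous substitutions.
Codon 2 (ACT, Thr): 3 synonymous substitutions.
Total: 3 + 3 = 6.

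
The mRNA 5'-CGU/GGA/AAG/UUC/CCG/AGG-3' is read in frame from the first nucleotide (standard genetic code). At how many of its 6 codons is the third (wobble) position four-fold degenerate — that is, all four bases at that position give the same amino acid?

Codon 1 CGU (Arg): third position 4-fold.
Codon 2 GGA (Gly): third position 4-fold.
Codon 3 AAG (Lys): third position 2-fold.
Codon 4 UUC (Phe): third position 2-fold.
Codon 5 CCG (Pro): third position 4-fold.
Codon 6 AGG (Arg): third position 2-fold.
Four-fold degenerate third positions: 3.

3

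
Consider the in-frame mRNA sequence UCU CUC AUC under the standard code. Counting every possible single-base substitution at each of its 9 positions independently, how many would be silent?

Codon 1 (UCU, Ser): 3 synonymous substitutions.
Codon 2 (CUC, Leu): 3 synonymous substitutions.
Codon 3 (AUC, Ile): 2 synonymous substitutions.
Total: 3 + 3 + 2 = 8.

8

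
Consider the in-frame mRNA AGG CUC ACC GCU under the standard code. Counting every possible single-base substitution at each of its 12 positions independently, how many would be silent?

Codon 1 (AGG, Arg): 2 synonymous substitutions.
Codon 2 (CUC, Leu): 3 synonymous substitutions.
Codon 3 (ACC, Thr): 3 synonymous substitutions.
Codon 4 (GCU, Ala): 3 synonymous substitutions.
Total: 2 + 3 + 3 + 3 = 11.

11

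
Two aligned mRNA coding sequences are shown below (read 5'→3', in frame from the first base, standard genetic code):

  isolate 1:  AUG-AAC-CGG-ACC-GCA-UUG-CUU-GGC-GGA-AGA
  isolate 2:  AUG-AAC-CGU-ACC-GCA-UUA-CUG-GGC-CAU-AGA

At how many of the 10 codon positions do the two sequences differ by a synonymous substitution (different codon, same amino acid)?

Codon 1: AUG Met / AUG Met — identical.
Codon 2: AAC Asn / AAC Asn — identical.
Codon 3: CGG Arg / CGU Arg — synonymous.
Codon 4: ACC Thr / ACC Thr — identical.
Codon 5: GCA Ala / GCA Ala — identical.
Codon 6: UUG Leu / UUA Leu — synonymous.
Codon 7: CUU Leu / CUG Leu — synonymous.
Codon 8: GGC Gly / GGC Gly — identical.
Codon 9: GGA Gly / CAU His — nonsynonymous.
Codon 10: AGA Arg / AGA Arg — identical.
Synonymous differences: 3.

3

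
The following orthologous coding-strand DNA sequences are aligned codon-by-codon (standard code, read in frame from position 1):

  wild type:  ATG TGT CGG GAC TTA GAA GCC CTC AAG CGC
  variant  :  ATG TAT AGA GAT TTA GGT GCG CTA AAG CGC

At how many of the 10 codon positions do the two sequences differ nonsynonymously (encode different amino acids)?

2

Codon 1: ATG Met / ATG Met — identical.
Codon 2: TGT Cys / TAT Tyr — nonsynonymous.
Codon 3: CGG Arg / AGA Arg — synonymous.
Codon 4: GAC Asp / GAT Asp — synonymous.
Codon 5: TTA Leu / TTA Leu — identical.
Codon 6: GAA Glu / GGT Gly — nonsynonymous.
Codon 7: GCC Ala / GCG Ala — synonymous.
Codon 8: CTC Leu / CTA Leu — synonymous.
Codon 9: AAG Lys / AAG Lys — identical.
Codon 10: CGC Arg / CGC Arg — identical.
Nonsynonymous differences: 2.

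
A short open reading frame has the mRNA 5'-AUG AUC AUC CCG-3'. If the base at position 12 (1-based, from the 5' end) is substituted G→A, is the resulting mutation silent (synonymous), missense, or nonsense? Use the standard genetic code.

Position 12 falls in codon 4: CCG → Pro.
After the substitution the codon is CCA → Pro.
Both encode Pro, so the change is synonymous.

silent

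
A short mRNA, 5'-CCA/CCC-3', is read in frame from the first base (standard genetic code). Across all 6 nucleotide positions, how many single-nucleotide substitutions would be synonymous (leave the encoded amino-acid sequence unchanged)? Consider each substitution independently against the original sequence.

Codon 1 (CCA, Pro): 3 synonymous substitutions.
Codon 2 (CCC, Pro): 3 synonymous substitutions.
Total: 3 + 3 = 6.

6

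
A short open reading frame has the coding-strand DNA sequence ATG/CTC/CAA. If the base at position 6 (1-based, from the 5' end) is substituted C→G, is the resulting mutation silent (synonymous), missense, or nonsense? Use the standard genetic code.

Position 6 falls in codon 2: CTC → Leu.
After the substitution the codon is CTG → Leu.
Both encode Leu, so the change is synonymous.

silent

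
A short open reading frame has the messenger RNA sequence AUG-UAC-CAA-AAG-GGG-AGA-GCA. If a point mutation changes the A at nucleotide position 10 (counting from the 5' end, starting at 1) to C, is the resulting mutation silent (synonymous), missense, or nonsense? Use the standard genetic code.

missense

Position 10 falls in codon 4: AAG → Lys.
After the substitution the codon is CAG → Gln.
Lys ≠ Gln, so this is a missense mutation.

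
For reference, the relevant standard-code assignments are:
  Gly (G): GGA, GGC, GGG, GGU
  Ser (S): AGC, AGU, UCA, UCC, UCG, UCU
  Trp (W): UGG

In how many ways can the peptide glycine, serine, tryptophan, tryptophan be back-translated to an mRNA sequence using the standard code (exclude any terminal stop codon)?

Gly: 4 codons.
Ser: 6 codons.
Trp: 1 codon.
Trp: 1 codon.
4 × 6 × 1 × 1 = 24.

24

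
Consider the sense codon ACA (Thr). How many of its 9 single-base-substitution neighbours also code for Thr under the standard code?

Position 1: none → 0 synonymous.
Position 2: none → 0 synonymous.
Position 3: ACU, ACC, ACG → 3 synonymous.
Total: 0 + 0 + 3 = 3.

3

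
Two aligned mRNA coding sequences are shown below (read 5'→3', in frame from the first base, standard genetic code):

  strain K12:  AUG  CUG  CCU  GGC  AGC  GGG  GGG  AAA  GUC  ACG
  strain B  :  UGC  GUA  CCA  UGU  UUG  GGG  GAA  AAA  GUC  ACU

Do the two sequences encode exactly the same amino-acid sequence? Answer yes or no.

no

Codon 1: AUG Met / UGC Cys — nonsynonymous.
Codon 2: CUG Leu / GUA Val — nonsynonymous.
Codon 3: CCU Pro / CCA Pro — synonymous.
Codon 4: GGC Gly / UGU Cys — nonsynonymous.
Codon 5: AGC Ser / UUG Leu — nonsynonymous.
Codon 6: GGG Gly / GGG Gly — identical.
Codon 7: GGG Gly / GAA Glu — nonsynonymous.
Codon 8: AAA Lys / AAA Lys — identical.
Codon 9: GUC Val / GUC Val — identical.
Codon 10: ACG Thr / ACU Thr — synonymous.
Nonsynonymous differences: 5 → different protein.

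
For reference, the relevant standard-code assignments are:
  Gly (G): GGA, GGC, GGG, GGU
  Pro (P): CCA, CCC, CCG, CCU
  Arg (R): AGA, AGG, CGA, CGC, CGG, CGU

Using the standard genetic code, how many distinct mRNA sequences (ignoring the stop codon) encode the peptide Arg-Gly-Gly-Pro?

Arg: 6 codons.
Gly: 4 codons.
Gly: 4 codons.
Pro: 4 codons.
6 × 4 × 4 × 4 = 384.

384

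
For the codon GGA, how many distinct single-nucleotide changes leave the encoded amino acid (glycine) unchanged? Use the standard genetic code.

3

Position 1: none → 0 synonymous.
Position 2: none → 0 synonymous.
Position 3: GGU, GGC, GGG → 3 synonymous.
Total: 0 + 0 + 3 = 3.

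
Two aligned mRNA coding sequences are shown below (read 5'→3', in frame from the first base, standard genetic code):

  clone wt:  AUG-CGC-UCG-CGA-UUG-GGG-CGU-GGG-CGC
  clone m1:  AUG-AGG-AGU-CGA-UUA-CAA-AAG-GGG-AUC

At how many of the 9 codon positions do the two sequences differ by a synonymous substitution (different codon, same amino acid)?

3

Codon 1: AUG Met / AUG Met — identical.
Codon 2: CGC Arg / AGG Arg — synonymous.
Codon 3: UCG Ser / AGU Ser — synonymous.
Codon 4: CGA Arg / CGA Arg — identical.
Codon 5: UUG Leu / UUA Leu — synonymous.
Codon 6: GGG Gly / CAA Gln — nonsynonymous.
Codon 7: CGU Arg / AAG Lys — nonsynonymous.
Codon 8: GGG Gly / GGG Gly — identical.
Codon 9: CGC Arg / AUC Ile — nonsynonymous.
Synonymous differences: 3.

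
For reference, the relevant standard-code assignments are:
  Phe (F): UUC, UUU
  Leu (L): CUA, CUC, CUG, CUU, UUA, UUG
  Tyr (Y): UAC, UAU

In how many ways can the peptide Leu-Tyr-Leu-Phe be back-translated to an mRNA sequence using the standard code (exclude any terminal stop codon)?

144

Leu: 6 codons.
Tyr: 2 codons.
Leu: 6 codons.
Phe: 2 codons.
6 × 2 × 6 × 2 = 144.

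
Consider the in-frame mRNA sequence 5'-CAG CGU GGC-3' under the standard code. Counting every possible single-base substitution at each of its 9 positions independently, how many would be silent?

7

Codon 1 (CAG, Gln): 1 synonymous substitution.
Codon 2 (CGU, Arg): 3 synonymous substitutions.
Codon 3 (GGC, Gly): 3 synonymous substitutions.
Total: 1 + 3 + 3 = 7.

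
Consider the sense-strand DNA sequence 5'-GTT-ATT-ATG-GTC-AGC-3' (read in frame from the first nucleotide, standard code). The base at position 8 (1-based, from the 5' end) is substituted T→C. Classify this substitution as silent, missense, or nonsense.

Position 8 falls in codon 3: ATG → Met.
After the substitution the codon is ACG → Thr.
Met ≠ Thr, so this is a missense mutation.

missense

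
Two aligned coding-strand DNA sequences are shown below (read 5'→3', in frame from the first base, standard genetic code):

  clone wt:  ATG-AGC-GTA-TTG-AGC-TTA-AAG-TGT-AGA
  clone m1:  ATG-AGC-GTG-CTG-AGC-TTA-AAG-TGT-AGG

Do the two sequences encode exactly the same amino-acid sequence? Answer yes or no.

Codon 1: ATG Met / ATG Met — identical.
Codon 2: AGC Ser / AGC Ser — identical.
Codon 3: GTA Val / GTG Val — synonymous.
Codon 4: TTG Leu / CTG Leu — synonymous.
Codon 5: AGC Ser / AGC Ser — identical.
Codon 6: TTA Leu / TTA Leu — identical.
Codon 7: AAG Lys / AAG Lys — identical.
Codon 8: TGT Cys / TGT Cys — identical.
Codon 9: AGA Arg / AGG Arg — synonymous.
Nonsynonymous differences: 0 → same protein.

yes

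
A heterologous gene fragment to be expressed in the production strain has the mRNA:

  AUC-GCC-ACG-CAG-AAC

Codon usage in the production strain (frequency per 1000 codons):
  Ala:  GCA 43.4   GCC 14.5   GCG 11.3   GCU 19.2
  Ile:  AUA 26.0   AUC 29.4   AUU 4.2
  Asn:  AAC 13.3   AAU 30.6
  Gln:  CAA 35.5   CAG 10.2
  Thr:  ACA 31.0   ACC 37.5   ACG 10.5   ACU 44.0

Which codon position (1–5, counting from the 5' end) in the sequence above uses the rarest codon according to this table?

4

Codon 1 AUC (Ile): 29.4 per 1000.
Codon 2 GCC (Ala): 14.5 per 1000.
Codon 3 ACG (Thr): 10.5 per 1000.
Codon 4 CAG (Gln): 10.2 per 1000.
Codon 5 AAC (Asn): 13.3 per 1000.
Lowest frequency is 10.2 at codon 4.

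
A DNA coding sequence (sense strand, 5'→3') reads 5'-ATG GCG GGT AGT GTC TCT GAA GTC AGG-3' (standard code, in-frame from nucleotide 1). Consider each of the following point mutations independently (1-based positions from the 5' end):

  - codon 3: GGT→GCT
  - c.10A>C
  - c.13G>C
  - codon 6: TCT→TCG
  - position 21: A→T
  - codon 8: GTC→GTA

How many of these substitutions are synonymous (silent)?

Codon 3: GGT (Gly) → GCT (Ala) — missense.
Codon 4: AGT (Ser) → CGT (Arg) — missense.
Codon 5: GTC (Val) → CTC (Leu) — missense.
Codon 6: TCT (Ser) → TCG (Ser) — synonymous.
Codon 7: GAA (Glu) → GAT (Asp) — missense.
Codon 8: GTC (Val) → GTA (Val) — synonymous.
Synonymous: 2 of 6.

2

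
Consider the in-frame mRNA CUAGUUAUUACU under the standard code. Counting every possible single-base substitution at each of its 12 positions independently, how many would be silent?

12

Codon 1 (CUA, Leu): 4 synonymous substitutions.
Codon 2 (GUU, Val): 3 synonymous substitutions.
Codon 3 (AUU, Ile): 2 synonymous substitutions.
Codon 4 (ACU, Thr): 3 synonymous substitutions.
Total: 4 + 3 + 2 + 3 = 12.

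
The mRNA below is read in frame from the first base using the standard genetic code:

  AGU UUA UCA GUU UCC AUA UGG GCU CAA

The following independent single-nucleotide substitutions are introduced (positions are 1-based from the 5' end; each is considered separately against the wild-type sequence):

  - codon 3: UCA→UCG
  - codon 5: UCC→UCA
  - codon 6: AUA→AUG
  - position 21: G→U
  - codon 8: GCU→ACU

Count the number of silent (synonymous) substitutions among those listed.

2

Codon 3: UCA (Ser) → UCG (Ser) — synonymous.
Codon 5: UCC (Ser) → UCA (Ser) — synonymous.
Codon 6: AUA (Ile) → AUG (Met) — missense.
Codon 7: UGG (Trp) → UGU (Cys) — missense.
Codon 8: GCU (Ala) → ACU (Thr) — missense.
Synonymous: 2 of 5.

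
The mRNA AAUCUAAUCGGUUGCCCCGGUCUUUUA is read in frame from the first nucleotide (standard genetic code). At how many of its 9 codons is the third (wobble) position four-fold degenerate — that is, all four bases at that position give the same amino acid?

5

Codon 1 AAU (Asn): third position 2-fold.
Codon 2 CUA (Leu): third position 4-fold.
Codon 3 AUC (Ile): third position 3-fold.
Codon 4 GGU (Gly): third position 4-fold.
Codon 5 UGC (Cys): third position 2-fold.
Codon 6 CCC (Pro): third position 4-fold.
Codon 7 GGU (Gly): third position 4-fold.
Codon 8 CUU (Leu): third position 4-fold.
Codon 9 UUA (Leu): third position 2-fold.
Four-fold degenerate third positions: 5.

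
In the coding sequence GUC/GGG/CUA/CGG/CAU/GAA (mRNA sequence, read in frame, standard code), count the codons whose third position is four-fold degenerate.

4

Codon 1 GUC (Val): third position 4-fold.
Codon 2 GGG (Gly): third position 4-fold.
Codon 3 CUA (Leu): third position 4-fold.
Codon 4 CGG (Arg): third position 4-fold.
Codon 5 CAU (His): third position 2-fold.
Codon 6 GAA (Glu): third position 2-fold.
Four-fold degenerate third positions: 4.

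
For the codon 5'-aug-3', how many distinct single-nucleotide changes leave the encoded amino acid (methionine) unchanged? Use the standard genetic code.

0

Position 1: none → 0 synonymous.
Position 2: none → 0 synonymous.
Position 3: none → 0 synonymous.
Total: 0 + 0 + 0 = 0.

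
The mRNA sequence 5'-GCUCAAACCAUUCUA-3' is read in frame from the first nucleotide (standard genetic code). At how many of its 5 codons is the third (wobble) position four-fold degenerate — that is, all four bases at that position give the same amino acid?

3

Codon 1 GCU (Ala): third position 4-fold.
Codon 2 CAA (Gln): third position 2-fold.
Codon 3 ACC (Thr): third position 4-fold.
Codon 4 AUU (Ile): third position 3-fold.
Codon 5 CUA (Leu): third position 4-fold.
Four-fold degenerate third positions: 3.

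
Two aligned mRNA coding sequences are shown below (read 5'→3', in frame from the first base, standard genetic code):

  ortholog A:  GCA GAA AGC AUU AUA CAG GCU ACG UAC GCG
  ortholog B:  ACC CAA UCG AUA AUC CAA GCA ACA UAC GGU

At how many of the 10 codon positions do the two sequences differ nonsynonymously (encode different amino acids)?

3

Codon 1: GCA Ala / ACC Thr — nonsynonymous.
Codon 2: GAA Glu / CAA Gln — nonsynonymous.
Codon 3: AGC Ser / UCG Ser — synonymous.
Codon 4: AUU Ile / AUA Ile — synonymous.
Codon 5: AUA Ile / AUC Ile — synonymous.
Codon 6: CAG Gln / CAA Gln — synonymous.
Codon 7: GCU Ala / GCA Ala — synonymous.
Codon 8: ACG Thr / ACA Thr — synonymous.
Codon 9: UAC Tyr / UAC Tyr — identical.
Codon 10: GCG Ala / GGU Gly — nonsynonymous.
Nonsynonymous differences: 3.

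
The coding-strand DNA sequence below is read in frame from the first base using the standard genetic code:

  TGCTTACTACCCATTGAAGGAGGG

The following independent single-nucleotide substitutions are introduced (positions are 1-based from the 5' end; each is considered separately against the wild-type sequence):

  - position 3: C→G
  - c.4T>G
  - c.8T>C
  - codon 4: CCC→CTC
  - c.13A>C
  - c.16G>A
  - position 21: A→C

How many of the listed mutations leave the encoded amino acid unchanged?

Codon 1: TGC (Cys) → TGG (Trp) — missense.
Codon 2: TTA (Leu) → GTA (Val) — missense.
Codon 3: CTA (Leu) → CCA (Pro) — missense.
Codon 4: CCC (Pro) → CTC (Leu) — missense.
Codon 5: ATT (Ile) → CTT (Leu) — missense.
Codon 6: GAA (Glu) → AAA (Lys) — missense.
Codon 7: GGA (Gly) → GGC (Gly) — synonymous.
Synonymous: 1 of 7.

1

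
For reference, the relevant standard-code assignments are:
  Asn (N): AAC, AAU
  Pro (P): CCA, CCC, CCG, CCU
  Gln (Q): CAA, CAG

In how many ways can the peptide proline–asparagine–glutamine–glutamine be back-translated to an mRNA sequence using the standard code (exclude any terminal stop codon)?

Pro: 4 codons.
Asn: 2 codons.
Gln: 2 codons.
Gln: 2 codons.
4 × 2 × 2 × 2 = 32.

32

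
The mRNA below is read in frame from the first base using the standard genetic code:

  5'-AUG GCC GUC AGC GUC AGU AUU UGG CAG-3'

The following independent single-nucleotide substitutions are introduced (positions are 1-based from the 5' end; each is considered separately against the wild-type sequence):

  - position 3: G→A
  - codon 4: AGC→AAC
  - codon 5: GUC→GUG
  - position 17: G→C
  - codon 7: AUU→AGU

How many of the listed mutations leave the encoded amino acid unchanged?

Codon 1: AUG (Met) → AUA (Ile) — missense.
Codon 4: AGC (Ser) → AAC (Asn) — missense.
Codon 5: GUC (Val) → GUG (Val) — synonymous.
Codon 6: AGU (Ser) → ACU (Thr) — missense.
Codon 7: AUU (Ile) → AGU (Ser) — missense.
Synonymous: 1 of 5.

1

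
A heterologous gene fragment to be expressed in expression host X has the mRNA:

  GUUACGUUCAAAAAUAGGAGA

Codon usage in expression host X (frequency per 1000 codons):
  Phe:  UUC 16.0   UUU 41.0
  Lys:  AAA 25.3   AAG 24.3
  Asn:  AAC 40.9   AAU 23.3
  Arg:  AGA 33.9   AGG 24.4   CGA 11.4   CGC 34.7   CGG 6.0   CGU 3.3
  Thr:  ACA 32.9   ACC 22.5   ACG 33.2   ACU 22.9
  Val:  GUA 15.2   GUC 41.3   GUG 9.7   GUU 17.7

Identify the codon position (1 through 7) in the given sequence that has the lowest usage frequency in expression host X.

Codon 1 GUU (Val): 17.7 per 1000.
Codon 2 ACG (Thr): 33.2 per 1000.
Codon 3 UUC (Phe): 16.0 per 1000.
Codon 4 AAA (Lys): 25.3 per 1000.
Codon 5 AAU (Asn): 23.3 per 1000.
Codon 6 AGG (Arg): 24.4 per 1000.
Codon 7 AGA (Arg): 33.9 per 1000.
Lowest frequency is 16.0 at codon 3.

3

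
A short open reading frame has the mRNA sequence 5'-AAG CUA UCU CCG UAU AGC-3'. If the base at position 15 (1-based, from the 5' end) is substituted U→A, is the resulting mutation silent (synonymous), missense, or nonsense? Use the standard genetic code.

nonsense

Position 15 falls in codon 5: UAU → Tyr.
After the substitution the codon is UAA → Stop.
The new codon is a stop codon, so this is a nonsense mutation.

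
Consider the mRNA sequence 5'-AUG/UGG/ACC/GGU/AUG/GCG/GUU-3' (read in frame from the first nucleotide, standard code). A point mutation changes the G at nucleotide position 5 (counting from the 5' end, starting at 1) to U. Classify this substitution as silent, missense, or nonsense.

Position 5 falls in codon 2: UGG → Trp.
After the substitution the codon is UUG → Leu.
Trp ≠ Leu, so this is a missense mutation.

missense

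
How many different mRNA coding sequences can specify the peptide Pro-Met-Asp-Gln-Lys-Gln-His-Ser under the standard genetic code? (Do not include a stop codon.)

768

Pro: 4 codons.
Met: 1 codon.
Asp: 2 codons.
Gln: 2 codons.
Lys: 2 codons.
Gln: 2 codons.
His: 2 codons.
Ser: 6 codons.
4 × 1 × 2 × 2 × 2 × 2 × 2 × 6 = 768.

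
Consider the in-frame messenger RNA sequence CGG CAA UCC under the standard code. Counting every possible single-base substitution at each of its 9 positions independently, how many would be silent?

Codon 1 (CGG, Arg): 4 synonymous substitutions.
Codon 2 (CAA, Gln): 1 synonymous substitution.
Codon 3 (UCC, Ser): 3 synonymous substitutions.
Total: 4 + 1 + 3 = 8.

8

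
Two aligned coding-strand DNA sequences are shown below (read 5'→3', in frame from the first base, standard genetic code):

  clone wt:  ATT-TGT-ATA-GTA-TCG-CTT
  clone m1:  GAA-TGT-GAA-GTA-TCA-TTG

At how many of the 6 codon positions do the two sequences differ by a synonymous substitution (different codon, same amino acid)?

Codon 1: ATT Ile / GAA Glu — nonsynonymous.
Codon 2: TGT Cys / TGT Cys — identical.
Codon 3: ATA Ile / GAA Glu — nonsynonymous.
Codon 4: GTA Val / GTA Val — identical.
Codon 5: TCG Ser / TCA Ser — synonymous.
Codon 6: CTT Leu / TTG Leu — synonymous.
Synonymous differences: 2.

2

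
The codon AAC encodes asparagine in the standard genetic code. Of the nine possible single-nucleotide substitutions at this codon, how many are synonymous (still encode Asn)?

Position 1: none → 0 synonymous.
Position 2: none → 0 synonymous.
Position 3: AAT → 1 synonymous.
Total: 0 + 0 + 1 = 1.

1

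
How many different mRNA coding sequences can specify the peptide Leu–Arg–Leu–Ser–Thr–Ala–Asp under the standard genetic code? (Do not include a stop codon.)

41472

Leu: 6 codons.
Arg: 6 codons.
Leu: 6 codons.
Ser: 6 codons.
Thr: 4 codons.
Ala: 4 codons.
Asp: 2 codons.
6 × 6 × 6 × 6 × 4 × 4 × 2 = 41472.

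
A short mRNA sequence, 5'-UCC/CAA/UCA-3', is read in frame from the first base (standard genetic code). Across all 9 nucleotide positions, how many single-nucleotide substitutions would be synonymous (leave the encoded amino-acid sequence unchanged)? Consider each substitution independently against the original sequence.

Codon 1 (UCC, Ser): 3 synonymous substitutions.
Codon 2 (CAA, Gln): 1 synonymous substitution.
Codon 3 (UCA, Ser): 3 synonymous substitutions.
Total: 3 + 1 + 3 = 7.

7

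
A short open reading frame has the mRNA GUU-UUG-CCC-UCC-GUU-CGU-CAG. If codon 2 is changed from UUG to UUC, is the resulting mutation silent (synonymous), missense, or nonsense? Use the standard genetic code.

Position 6 falls in codon 2: UUG → Leu.
After the substitution the codon is UUC → Phe.
Leu ≠ Phe, so this is a missense mutation.

missense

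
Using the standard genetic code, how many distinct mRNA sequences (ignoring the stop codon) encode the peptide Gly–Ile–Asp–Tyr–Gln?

Gly: 4 codons.
Ile: 3 codons.
Asp: 2 codons.
Tyr: 2 codons.
Gln: 2 codons.
4 × 3 × 2 × 2 × 2 = 96.

96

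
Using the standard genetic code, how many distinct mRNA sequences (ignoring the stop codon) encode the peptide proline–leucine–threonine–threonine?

Pro: 4 codons.
Leu: 6 codons.
Thr: 4 codons.
Thr: 4 codons.
4 × 6 × 4 × 4 = 384.

384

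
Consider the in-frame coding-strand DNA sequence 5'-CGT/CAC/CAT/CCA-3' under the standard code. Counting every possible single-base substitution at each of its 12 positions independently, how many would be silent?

Codon 1 (CGT, Arg): 3 synonymous substitutions.
Codon 2 (CAC, His): 1 synonymous substitution.
Codon 3 (CAT, His): 1 synonymous substitution.
Codon 4 (CCA, Pro): 3 synonymous substitutions.
Total: 3 + 1 + 1 + 3 = 8.

8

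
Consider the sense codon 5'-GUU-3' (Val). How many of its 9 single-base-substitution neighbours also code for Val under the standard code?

Position 1: none → 0 synonymous.
Position 2: none → 0 synonymous.
Position 3: GUC, GUA, GUG → 3 synonymous.
Total: 0 + 0 + 3 = 3.

3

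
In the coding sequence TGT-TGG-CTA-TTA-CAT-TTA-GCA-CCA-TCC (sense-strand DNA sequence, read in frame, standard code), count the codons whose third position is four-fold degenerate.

Codon 1 TGT (Cys): third position 2-fold.
Codon 2 TGG (Trp): third position 1-fold.
Codon 3 CTA (Leu): third position 4-fold.
Codon 4 TTA (Leu): third position 2-fold.
Codon 5 CAT (His): third position 2-fold.
Codon 6 TTA (Leu): third position 2-fold.
Codon 7 GCA (Ala): third position 4-fold.
Codon 8 CCA (Pro): third position 4-fold.
Codon 9 TCC (Ser): third position 4-fold.
Four-fold degenerate third positions: 4.

4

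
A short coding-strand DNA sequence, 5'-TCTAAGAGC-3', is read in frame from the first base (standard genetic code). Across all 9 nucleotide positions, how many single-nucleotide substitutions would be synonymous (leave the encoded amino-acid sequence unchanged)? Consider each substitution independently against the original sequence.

5

Codon 1 (TCT, Ser): 3 synonymous substitutions.
Codon 2 (AAG, Lys): 1 synonymous substitution.
Codon 3 (AGC, Ser): 1 synonymous substitution.
Total: 3 + 1 + 1 = 5.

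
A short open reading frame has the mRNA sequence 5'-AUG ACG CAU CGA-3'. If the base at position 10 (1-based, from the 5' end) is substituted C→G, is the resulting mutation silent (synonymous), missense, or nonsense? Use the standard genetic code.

Position 10 falls in codon 4: CGA → Arg.
After the substitution the codon is GGA → Gly.
Arg ≠ Gly, so this is a missense mutation.

missense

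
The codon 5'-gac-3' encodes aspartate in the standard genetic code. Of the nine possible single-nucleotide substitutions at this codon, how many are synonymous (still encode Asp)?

1

Position 1: none → 0 synonymous.
Position 2: none → 0 synonymous.
Position 3: GAU → 1 synonymous.
Total: 0 + 0 + 1 = 1.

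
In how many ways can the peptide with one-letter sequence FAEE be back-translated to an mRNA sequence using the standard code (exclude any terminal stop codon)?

Phe: 2 codons.
Ala: 4 codons.
Glu: 2 codons.
Glu: 2 codons.
2 × 4 × 2 × 2 = 32.

32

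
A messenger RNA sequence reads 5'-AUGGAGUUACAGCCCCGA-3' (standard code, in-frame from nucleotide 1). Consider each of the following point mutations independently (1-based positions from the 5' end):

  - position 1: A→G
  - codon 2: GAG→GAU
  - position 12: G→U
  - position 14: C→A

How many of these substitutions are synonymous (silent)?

0

Codon 1: AUG (Met) → GUG (Val) — missense.
Codon 2: GAG (Glu) → GAU (Asp) — missense.
Codon 4: CAG (Gln) → CAU (His) — missense.
Codon 5: CCC (Pro) → CAC (His) — missense.
Synonymous: 0 of 4.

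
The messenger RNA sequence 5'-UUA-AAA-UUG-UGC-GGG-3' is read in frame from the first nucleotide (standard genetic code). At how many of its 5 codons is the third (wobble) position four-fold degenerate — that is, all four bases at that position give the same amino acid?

Codon 1 UUA (Leu): third position 2-fold.
Codon 2 AAA (Lys): third position 2-fold.
Codon 3 UUG (Leu): third position 2-fold.
Codon 4 UGC (Cys): third position 2-fold.
Codon 5 GGG (Gly): third position 4-fold.
Four-fold degenerate third positions: 1.

1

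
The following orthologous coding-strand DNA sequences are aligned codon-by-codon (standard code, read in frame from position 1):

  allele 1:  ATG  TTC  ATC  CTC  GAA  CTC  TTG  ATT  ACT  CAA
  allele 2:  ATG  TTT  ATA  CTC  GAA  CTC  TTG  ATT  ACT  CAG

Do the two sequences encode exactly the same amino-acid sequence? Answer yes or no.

yes

Codon 1: ATG Met / ATG Met — identical.
Codon 2: TTC Phe / TTT Phe — synonymous.
Codon 3: ATC Ile / ATA Ile — synonymous.
Codon 4: CTC Leu / CTC Leu — identical.
Codon 5: GAA Glu / GAA Glu — identical.
Codon 6: CTC Leu / CTC Leu — identical.
Codon 7: TTG Leu / TTG Leu — identical.
Codon 8: ATT Ile / ATT Ile — identical.
Codon 9: ACT Thr / ACT Thr — identical.
Codon 10: CAA Gln / CAG Gln — synonymous.
Nonsynonymous differences: 0 → same protein.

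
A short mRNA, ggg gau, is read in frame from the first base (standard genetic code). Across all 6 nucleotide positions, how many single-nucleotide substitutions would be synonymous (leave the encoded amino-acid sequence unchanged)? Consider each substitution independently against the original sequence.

Codon 1 (GGG, Gly): 3 synonymous substitutions.
Codon 2 (GAU, Asp): 1 synonymous substitution.
Total: 3 + 1 = 4.

4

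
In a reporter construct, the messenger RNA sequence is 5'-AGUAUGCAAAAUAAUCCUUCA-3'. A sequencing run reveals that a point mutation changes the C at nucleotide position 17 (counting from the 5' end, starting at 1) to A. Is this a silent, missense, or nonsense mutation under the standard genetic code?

missense

Position 17 falls in codon 6: CCU → Pro.
After the substitution the codon is CAU → His.
Pro ≠ His, so this is a missense mutation.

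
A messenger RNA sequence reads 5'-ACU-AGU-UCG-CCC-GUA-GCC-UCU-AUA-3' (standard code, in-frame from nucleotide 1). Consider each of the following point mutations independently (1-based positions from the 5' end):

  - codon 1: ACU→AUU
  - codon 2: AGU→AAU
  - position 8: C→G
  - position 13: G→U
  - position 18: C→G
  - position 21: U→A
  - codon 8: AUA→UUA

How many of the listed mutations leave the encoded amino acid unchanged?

Codon 1: ACU (Thr) → AUU (Ile) — missense.
Codon 2: AGU (Ser) → AAU (Asn) — missense.
Codon 3: UCG (Ser) → UGG (Trp) — missense.
Codon 5: GUA (Val) → UUA (Leu) — missense.
Codon 6: GCC (Ala) → GCG (Ala) — synonymous.
Codon 7: UCU (Ser) → UCA (Ser) — synonymous.
Codon 8: AUA (Ile) → UUA (Leu) — missense.
Synonymous: 2 of 7.

2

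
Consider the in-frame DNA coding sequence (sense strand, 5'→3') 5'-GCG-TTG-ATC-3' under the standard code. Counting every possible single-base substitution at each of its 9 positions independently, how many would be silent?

Codon 1 (GCG, Ala): 3 synonymous substitutions.
Codon 2 (TTG, Leu): 2 synonymous substitutions.
Codon 3 (ATC, Ile): 2 synonymous substitutions.
Total: 3 + 2 + 2 = 7.

7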